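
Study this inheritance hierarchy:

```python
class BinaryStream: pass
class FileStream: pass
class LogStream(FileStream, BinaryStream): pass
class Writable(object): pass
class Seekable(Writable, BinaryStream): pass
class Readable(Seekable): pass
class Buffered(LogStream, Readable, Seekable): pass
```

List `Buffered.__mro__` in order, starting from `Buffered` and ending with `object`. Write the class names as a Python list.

[Buffered, LogStream, FileStream, Readable, Seekable, Writable, BinaryStream, object]

L[Buffered] = Buffered + merge(L[LogStream], L[Readable], L[Seekable], [LogStream Readable Seekable])
  take LogStream:  [LogStream FileStream BinaryStream object] + [Readable Seekable Writable BinaryStream object] + [Seekable Writable BinaryStream object] + [LogStream Readable Seekable]
  take FileStream:  [FileStream BinaryStream object] + [Readable Seekable Writable BinaryStream object] + [Seekable Writable BinaryStream object] + [Readable Seekable]
  take Readable:  [BinaryStream object] + [Readable Seekable Writable BinaryStream object] + [Seekable Writable BinaryStream object] + [Readable Seekable]
  take Seekable:  [BinaryStream object] + [Seekable Writable BinaryStream object] + [Seekable Writable BinaryStream object] + [Seekable]
  take Writable:  [BinaryStream object] + [Writable BinaryStream object] + [Writable BinaryStream object]
  take BinaryStream:  [BinaryStream object] + [BinaryStream object] + [BinaryStream object]
  take object:  [object] + [object] + [object]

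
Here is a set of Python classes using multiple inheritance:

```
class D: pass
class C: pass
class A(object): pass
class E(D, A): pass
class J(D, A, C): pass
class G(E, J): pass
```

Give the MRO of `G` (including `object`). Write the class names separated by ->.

G -> E -> J -> D -> A -> C -> object

L[G] = G + merge(L[E], L[J], [E J])
  take E:  [E D A object] + [J D A C object] + [E J]
  take J:  [D A object] + [J D A C object] + [J]
  take D:  [D A object] + [D A C object]
  take A:  [A object] + [A C object]
  take C:  [object] + [C object]
  take object:  [object] + [object]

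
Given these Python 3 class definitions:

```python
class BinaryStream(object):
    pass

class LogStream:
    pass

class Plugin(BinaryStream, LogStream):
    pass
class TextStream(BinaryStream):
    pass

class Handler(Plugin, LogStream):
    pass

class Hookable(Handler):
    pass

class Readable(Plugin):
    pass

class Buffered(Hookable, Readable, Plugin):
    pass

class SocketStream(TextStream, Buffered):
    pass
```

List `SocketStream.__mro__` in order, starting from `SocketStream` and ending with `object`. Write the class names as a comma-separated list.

SocketStream, TextStream, Buffered, Hookable, Handler, Readable, Plugin, BinaryStream, LogStream, object

L[SocketStream] = SocketStream + merge(L[TextStream], L[Buffered], [TextStream Buffered])
  take TextStream:  [TextStream BinaryStream object] + [Buffered Hookable Handler Readable Plugin BinaryStream LogStream object] + [TextStream Buffered]
  take Buffered:  [BinaryStream object] + [Buffered Hookable Handler Readable Plugin BinaryStream LogStream object] + [Buffered]
  take Hookable:  [BinaryStream object] + [Hookable Handler Readable Plugin BinaryStream LogStream object]
  take Handler:  [BinaryStream object] + [Handler Readable Plugin BinaryStream LogStream object]
  take Readable:  [BinaryStream object] + [Readable Plugin BinaryStream LogStream object]
  take Plugin:  [BinaryStream object] + [Plugin BinaryStream LogStream object]
  take BinaryStream:  [BinaryStream object] + [BinaryStream LogStream object]
  take LogStream:  [object] + [LogStream object]
  take object:  [object] + [object]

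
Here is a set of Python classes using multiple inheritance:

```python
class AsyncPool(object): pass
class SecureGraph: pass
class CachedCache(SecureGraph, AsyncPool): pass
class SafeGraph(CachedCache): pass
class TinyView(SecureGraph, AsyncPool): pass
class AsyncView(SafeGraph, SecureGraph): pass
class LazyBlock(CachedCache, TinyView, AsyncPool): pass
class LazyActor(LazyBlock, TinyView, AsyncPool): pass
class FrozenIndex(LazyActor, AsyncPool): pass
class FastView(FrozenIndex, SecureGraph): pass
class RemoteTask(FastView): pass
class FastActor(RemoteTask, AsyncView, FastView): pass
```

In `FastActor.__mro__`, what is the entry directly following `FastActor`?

RemoteTask

L[FastActor] = FastActor + merge(L[RemoteTask], L[AsyncView], L[FastView], [RemoteTask AsyncView FastView])
  take RemoteTask:  [RemoteTask FastView FrozenIndex LazyActor LazyBlock CachedCache TinyView SecureGraph AsyncPool object] + [AsyncView SafeGraph CachedCache SecureGraph AsyncPool object] + [FastView FrozenIndex LazyActor LazyBlock CachedCache TinyView SecureGraph AsyncPool object] + [RemoteTask AsyncView FastView]
  take AsyncView:  [FastView FrozenIndex LazyActor LazyBlock CachedCache TinyView SecureGraph AsyncPool object] + [AsyncView SafeGraph CachedCache SecureGraph AsyncPool object] + [FastView FrozenIndex LazyActor LazyBlock CachedCache TinyView SecureGraph AsyncPool object] + [AsyncView FastView]
  take FastView:  [FastView FrozenIndex LazyActor LazyBlock CachedCache TinyView SecureGraph AsyncPool object] + [SafeGraph CachedCache SecureGraph AsyncPool object] + [FastView FrozenIndex LazyActor LazyBlock CachedCache TinyView SecureGraph AsyncPool object] + [FastView]
  take FrozenIndex:  [FrozenIndex LazyActor LazyBlock CachedCache TinyView SecureGraph AsyncPool object] + [SafeGraph CachedCache SecureGraph AsyncPool object] + [FrozenIndex LazyActor LazyBlock CachedCache TinyView SecureGraph AsyncPool object]
  take LazyActor:  [LazyActor LazyBlock CachedCache TinyView SecureGraph AsyncPool object] + [SafeGraph CachedCache SecureGraph AsyncPool object] + [LazyActor LazyBlock CachedCache TinyView SecureGraph AsyncPool object]
  take LazyBlock:  [LazyBlock CachedCache TinyView SecureGraph AsyncPool object] + [SafeGraph CachedCache SecureGraph AsyncPool object] + [LazyBlock CachedCache TinyView SecureGraph AsyncPool object]
  take SafeGraph:  [CachedCache TinyView SecureGraph AsyncPool object] + [SafeGraph CachedCache SecureGraph AsyncPool object] + [CachedCache TinyView SecureGraph AsyncPool object]
  take CachedCache:  [CachedCache TinyView SecureGraph AsyncPool object] + [CachedCache SecureGraph AsyncPool object] + [CachedCache TinyView SecureGraph AsyncPool object]
  take TinyView:  [TinyView SecureGraph AsyncPool object] + [SecureGraph AsyncPool object] + [TinyView SecureGraph AsyncPool object]
  take SecureGraph:  [SecureGraph AsyncPool object] + [SecureGraph AsyncPool object] + [SecureGraph AsyncPool object]
  take AsyncPool:  [AsyncPool object] + [AsyncPool object] + [AsyncPool object]
  take object:  [object] + [object] + [object]
MRO: FastActor RemoteTask AsyncView FastView FrozenIndex LazyActor LazyBlock SafeGraph CachedCache TinyView SecureGraph AsyncPool object
FastActor is at position 0; next is RemoteTask.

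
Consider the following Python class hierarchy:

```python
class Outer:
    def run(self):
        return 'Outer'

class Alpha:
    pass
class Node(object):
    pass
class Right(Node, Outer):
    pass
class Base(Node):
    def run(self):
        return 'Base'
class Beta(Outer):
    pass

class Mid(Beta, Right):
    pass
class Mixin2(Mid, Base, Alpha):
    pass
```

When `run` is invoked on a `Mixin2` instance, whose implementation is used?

Base

L[Mixin2] = Mixin2 + merge(L[Mid], L[Base], L[Alpha], [Mid Base Alpha])
  take Mid:  [Mid Beta Right Node Outer object] + [Base Node object] + [Alpha object] + [Mid Base Alpha]
  take Beta:  [Beta Right Node Outer object] + [Base Node object] + [Alpha object] + [Base Alpha]
  take Right:  [Right Node Outer object] + [Base Node object] + [Alpha object] + [Base Alpha]
  take Base:  [Node Outer object] + [Base Node object] + [Alpha object] + [Base Alpha]
  take Node:  [Node Outer object] + [Node object] + [Alpha object] + [Alpha]
  take Outer:  [Outer object] + [object] + [Alpha object] + [Alpha]
  take Alpha:  [object] + [object] + [Alpha object] + [Alpha]
  take object:  [object] + [object] + [object]
MRO: Mixin2 Mid Beta Right Base Node Outer Alpha object
run is defined in: Base, Outer. First along the MRO is Base.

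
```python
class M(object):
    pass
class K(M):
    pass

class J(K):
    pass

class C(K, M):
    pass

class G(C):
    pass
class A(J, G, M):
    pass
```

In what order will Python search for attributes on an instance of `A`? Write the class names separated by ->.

L[A] = A + merge(L[J], L[G], L[M], [J G M])
  take J:  [J K M object] + [G C K M object] + [M object] + [J G M]
  take G:  [K M object] + [G C K M object] + [M object] + [G M]
  take C:  [K M object] + [C K M object] + [M object] + [M]
  take K:  [K M object] + [K M object] + [M object] + [M]
  take M:  [M object] + [M object] + [M object] + [M]
  take object:  [object] + [object] + [object]

A -> J -> G -> C -> K -> M -> object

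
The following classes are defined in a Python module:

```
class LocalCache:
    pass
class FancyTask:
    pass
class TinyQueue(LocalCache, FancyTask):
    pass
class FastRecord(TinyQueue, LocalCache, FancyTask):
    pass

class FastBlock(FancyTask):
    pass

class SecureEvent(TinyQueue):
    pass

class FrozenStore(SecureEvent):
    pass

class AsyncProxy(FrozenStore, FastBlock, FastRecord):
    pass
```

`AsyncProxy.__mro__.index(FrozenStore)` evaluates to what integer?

L[AsyncProxy] = AsyncProxy + merge(L[FrozenStore], L[FastBlock], L[FastRecord], [FrozenStore FastBlock FastRecord])
  take FrozenStore:  [FrozenStore SecureEvent TinyQueue LocalCache FancyTask object] + [FastBlock FancyTask object] + [FastRecord TinyQueue LocalCache FancyTask object] + [FrozenStore FastBlock FastRecord]
  take SecureEvent:  [SecureEvent TinyQueue LocalCache FancyTask object] + [FastBlock FancyTask object] + [FastRecord TinyQueue LocalCache FancyTask object] + [FastBlock FastRecord]
  take FastBlock:  [TinyQueue LocalCache FancyTask object] + [FastBlock FancyTask object] + [FastRecord TinyQueue LocalCache FancyTask object] + [FastBlock FastRecord]
  take FastRecord:  [TinyQueue LocalCache FancyTask object] + [FancyTask object] + [FastRecord TinyQueue LocalCache FancyTask object] + [FastRecord]
  take TinyQueue:  [TinyQueue LocalCache FancyTask object] + [FancyTask object] + [TinyQueue LocalCache FancyTask object]
  take LocalCache:  [LocalCache FancyTask object] + [FancyTask object] + [LocalCache FancyTask object]
  take FancyTask:  [FancyTask object] + [FancyTask object] + [FancyTask object]
  take object:  [object] + [object] + [object]
MRO: AsyncProxy FrozenStore SecureEvent FastBlock FastRecord TinyQueue LocalCache FancyTask object
FrozenStore sits at index 1.

1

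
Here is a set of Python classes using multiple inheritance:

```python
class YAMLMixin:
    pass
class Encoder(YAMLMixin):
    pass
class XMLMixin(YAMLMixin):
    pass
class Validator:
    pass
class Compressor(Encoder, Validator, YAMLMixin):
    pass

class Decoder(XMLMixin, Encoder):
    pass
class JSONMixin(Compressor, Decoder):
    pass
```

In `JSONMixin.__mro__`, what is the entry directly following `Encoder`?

Validator

L[JSONMixin] = JSONMixin + merge(L[Compressor], L[Decoder], [Compressor Decoder])
  take Compressor:  [Compressor Encoder Validator YAMLMixin object] + [Decoder XMLMixin Encoder YAMLMixin object] + [Compressor Decoder]
  take Decoder:  [Encoder Validator YAMLMixin object] + [Decoder XMLMixin Encoder YAMLMixin object] + [Decoder]
  take XMLMixin:  [Encoder Validator YAMLMixin object] + [XMLMixin Encoder YAMLMixin object]
  take Encoder:  [Encoder Validator YAMLMixin object] + [Encoder YAMLMixin object]
  take Validator:  [Validator YAMLMixin object] + [YAMLMixin object]
  take YAMLMixin:  [YAMLMixin object] + [YAMLMixin object]
  take object:  [object] + [object]
MRO: JSONMixin Compressor Decoder XMLMixin Encoder Validator YAMLMixin object
Encoder is at position 4; next is Validator.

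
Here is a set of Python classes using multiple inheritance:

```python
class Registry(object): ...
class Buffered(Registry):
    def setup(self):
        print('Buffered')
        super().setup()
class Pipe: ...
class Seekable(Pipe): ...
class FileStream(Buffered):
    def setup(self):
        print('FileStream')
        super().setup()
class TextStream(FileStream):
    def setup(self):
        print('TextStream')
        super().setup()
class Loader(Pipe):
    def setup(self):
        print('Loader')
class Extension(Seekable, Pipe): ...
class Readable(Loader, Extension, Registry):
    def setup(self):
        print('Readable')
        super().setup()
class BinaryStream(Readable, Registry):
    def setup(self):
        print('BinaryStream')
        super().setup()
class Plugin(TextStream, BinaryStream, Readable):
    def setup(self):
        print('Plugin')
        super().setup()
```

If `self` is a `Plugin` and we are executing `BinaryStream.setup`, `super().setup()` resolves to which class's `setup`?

L[Plugin] = Plugin + merge(L[TextStream], L[BinaryStream], L[Readable], [TextStream BinaryStream Readable])
  take TextStream:  [TextStream FileStream Buffered Registry object] + [BinaryStream Readable Loader Extension Seekable Pipe Registry object] + [Readable Loader Extension Seekable Pipe Registry object] + [TextStream BinaryStream Readable]
  take FileStream:  [FileStream Buffered Registry object] + [BinaryStream Readable Loader Extension Seekable Pipe Registry object] + [Readable Loader Extension Seekable Pipe Registry object] + [BinaryStream Readable]
  take Buffered:  [Buffered Registry object] + [BinaryStream Readable Loader Extension Seekable Pipe Registry object] + [Readable Loader Extension Seekable Pipe Registry object] + [BinaryStream Readable]
  take BinaryStream:  [Registry object] + [BinaryStream Readable Loader Extension Seekable Pipe Registry object] + [Readable Loader Extension Seekable Pipe Registry object] + [BinaryStream Readable]
  take Readable:  [Registry object] + [Readable Loader Extension Seekable Pipe Registry object] + [Readable Loader Extension Seekable Pipe Registry object] + [Readable]
  take Loader:  [Registry object] + [Loader Extension Seekable Pipe Registry object] + [Loader Extension Seekable Pipe Registry object]
  take Extension:  [Registry object] + [Extension Seekable Pipe Registry object] + [Extension Seekable Pipe Registry object]
  take Seekable:  [Registry object] + [Seekable Pipe Registry object] + [Seekable Pipe Registry object]
  take Pipe:  [Registry object] + [Pipe Registry object] + [Pipe Registry object]
  take Registry:  [Registry object] + [Registry object] + [Registry object]
  take object:  [object] + [object] + [object]
MRO: Plugin TextStream FileStream Buffered BinaryStream Readable Loader Extension Seekable Pipe Registry object
super() in BinaryStream.setup on a Plugin instance goes to the class after BinaryStream in Plugin's MRO: Readable.

Readable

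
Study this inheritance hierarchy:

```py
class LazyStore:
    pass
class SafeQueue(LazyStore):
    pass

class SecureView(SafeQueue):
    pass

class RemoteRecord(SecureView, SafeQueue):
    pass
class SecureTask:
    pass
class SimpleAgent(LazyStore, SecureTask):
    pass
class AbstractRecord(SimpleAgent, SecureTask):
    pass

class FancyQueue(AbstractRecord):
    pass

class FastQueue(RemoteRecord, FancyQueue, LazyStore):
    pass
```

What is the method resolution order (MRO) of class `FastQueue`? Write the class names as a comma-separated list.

FastQueue, RemoteRecord, SecureView, SafeQueue, FancyQueue, AbstractRecord, SimpleAgent, LazyStore, SecureTask, object

L[FastQueue] = FastQueue + merge(L[RemoteRecord], L[FancyQueue], L[LazyStore], [RemoteRecord FancyQueue LazyStore])
  take RemoteRecord:  [RemoteRecord SecureView SafeQueue LazyStore object] + [FancyQueue AbstractRecord SimpleAgent LazyStore SecureTask object] + [LazyStore object] + [RemoteRecord FancyQueue LazyStore]
  take SecureView:  [SecureView SafeQueue LazyStore object] + [FancyQueue AbstractRecord SimpleAgent LazyStore SecureTask object] + [LazyStore object] + [FancyQueue LazyStore]
  take SafeQueue:  [SafeQueue LazyStore object] + [FancyQueue AbstractRecord SimpleAgent LazyStore SecureTask object] + [LazyStore object] + [FancyQueue LazyStore]
  take FancyQueue:  [LazyStore object] + [FancyQueue AbstractRecord SimpleAgent LazyStore SecureTask object] + [LazyStore object] + [FancyQueue LazyStore]
  take AbstractRecord:  [LazyStore object] + [AbstractRecord SimpleAgent LazyStore SecureTask object] + [LazyStore object] + [LazyStore]
  take SimpleAgent:  [LazyStore object] + [SimpleAgent LazyStore SecureTask object] + [LazyStore object] + [LazyStore]
  take LazyStore:  [LazyStore object] + [LazyStore SecureTask object] + [LazyStore object] + [LazyStore]
  take SecureTask:  [object] + [SecureTask object] + [object]
  take object:  [object] + [object] + [object]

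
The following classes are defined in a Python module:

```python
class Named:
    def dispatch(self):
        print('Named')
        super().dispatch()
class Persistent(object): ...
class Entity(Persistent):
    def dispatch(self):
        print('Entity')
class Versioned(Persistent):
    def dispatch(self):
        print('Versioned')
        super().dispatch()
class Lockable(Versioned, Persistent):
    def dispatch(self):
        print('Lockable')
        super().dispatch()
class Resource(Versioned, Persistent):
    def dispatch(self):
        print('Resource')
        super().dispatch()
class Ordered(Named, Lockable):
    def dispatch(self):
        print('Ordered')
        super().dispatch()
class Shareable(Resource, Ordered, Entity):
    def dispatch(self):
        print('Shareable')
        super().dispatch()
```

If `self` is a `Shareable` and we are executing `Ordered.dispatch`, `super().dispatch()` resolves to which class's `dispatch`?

Named

L[Shareable] = Shareable + merge(L[Resource], L[Ordered], L[Entity], [Resource Ordered Entity])
  take Resource:  [Resource Versioned Persistent object] + [Ordered Named Lockable Versioned Persistent object] + [Entity Persistent object] + [Resource Ordered Entity]
  take Ordered:  [Versioned Persistent object] + [Ordered Named Lockable Versioned Persistent object] + [Entity Persistent object] + [Ordered Entity]
  take Named:  [Versioned Persistent object] + [Named Lockable Versioned Persistent object] + [Entity Persistent object] + [Entity]
  take Lockable:  [Versioned Persistent object] + [Lockable Versioned Persistent object] + [Entity Persistent object] + [Entity]
  take Versioned:  [Versioned Persistent object] + [Versioned Persistent object] + [Entity Persistent object] + [Entity]
  take Entity:  [Persistent object] + [Persistent object] + [Entity Persistent object] + [Entity]
  take Persistent:  [Persistent object] + [Persistent object] + [Persistent object]
  take object:  [object] + [object] + [object]
MRO: Shareable Resource Ordered Named Lockable Versioned Entity Persistent object
super() in Ordered.dispatch on a Shareable instance goes to the class after Ordered in Shareable's MRO: Named.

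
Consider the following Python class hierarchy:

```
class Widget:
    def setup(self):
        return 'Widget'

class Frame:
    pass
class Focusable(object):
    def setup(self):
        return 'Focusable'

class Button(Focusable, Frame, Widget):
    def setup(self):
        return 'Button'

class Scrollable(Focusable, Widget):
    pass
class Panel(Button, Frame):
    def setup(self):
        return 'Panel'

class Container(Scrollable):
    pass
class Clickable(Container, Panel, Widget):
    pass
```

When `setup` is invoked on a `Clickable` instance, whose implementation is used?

Panel

L[Clickable] = Clickable + merge(L[Container], L[Panel], L[Widget], [Container Panel Widget])
  take Container:  [Container Scrollable Focusable Widget object] + [Panel Button Focusable Frame Widget object] + [Widget object] + [Container Panel Widget]
  take Scrollable:  [Scrollable Focusable Widget object] + [Panel Button Focusable Frame Widget object] + [Widget object] + [Panel Widget]
  take Panel:  [Focusable Widget object] + [Panel Button Focusable Frame Widget object] + [Widget object] + [Panel Widget]
  take Button:  [Focusable Widget object] + [Button Focusable Frame Widget object] + [Widget object] + [Widget]
  take Focusable:  [Focusable Widget object] + [Focusable Frame Widget object] + [Widget object] + [Widget]
  take Frame:  [Widget object] + [Frame Widget object] + [Widget object] + [Widget]
  take Widget:  [Widget object] + [Widget object] + [Widget object] + [Widget]
  take object:  [object] + [object] + [object]
MRO: Clickable Container Scrollable Panel Button Focusable Frame Widget object
setup is defined in: Button, Focusable, Panel, Widget. First along the MRO is Panel.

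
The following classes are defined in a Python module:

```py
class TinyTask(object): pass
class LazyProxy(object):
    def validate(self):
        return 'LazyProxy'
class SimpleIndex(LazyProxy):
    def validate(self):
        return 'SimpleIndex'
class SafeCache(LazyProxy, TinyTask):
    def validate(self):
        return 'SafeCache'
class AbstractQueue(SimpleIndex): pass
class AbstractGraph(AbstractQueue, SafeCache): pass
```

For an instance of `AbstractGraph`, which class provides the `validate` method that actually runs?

SimpleIndex

L[AbstractGraph] = AbstractGraph + merge(L[AbstractQueue], L[SafeCache], [AbstractQueue SafeCache])
  take AbstractQueue:  [AbstractQueue SimpleIndex LazyProxy object] + [SafeCache LazyProxy TinyTask object] + [AbstractQueue SafeCache]
  take SimpleIndex:  [SimpleIndex LazyProxy object] + [SafeCache LazyProxy TinyTask object] + [SafeCache]
  take SafeCache:  [LazyProxy object] + [SafeCache LazyProxy TinyTask object] + [SafeCache]
  take LazyProxy:  [LazyProxy object] + [LazyProxy TinyTask object]
  take TinyTask:  [object] + [TinyTask object]
  take object:  [object] + [object]
MRO: AbstractGraph AbstractQueue SimpleIndex SafeCache LazyProxy TinyTask object
validate is defined in: LazyProxy, SafeCache, SimpleIndex. First along the MRO is SimpleIndex.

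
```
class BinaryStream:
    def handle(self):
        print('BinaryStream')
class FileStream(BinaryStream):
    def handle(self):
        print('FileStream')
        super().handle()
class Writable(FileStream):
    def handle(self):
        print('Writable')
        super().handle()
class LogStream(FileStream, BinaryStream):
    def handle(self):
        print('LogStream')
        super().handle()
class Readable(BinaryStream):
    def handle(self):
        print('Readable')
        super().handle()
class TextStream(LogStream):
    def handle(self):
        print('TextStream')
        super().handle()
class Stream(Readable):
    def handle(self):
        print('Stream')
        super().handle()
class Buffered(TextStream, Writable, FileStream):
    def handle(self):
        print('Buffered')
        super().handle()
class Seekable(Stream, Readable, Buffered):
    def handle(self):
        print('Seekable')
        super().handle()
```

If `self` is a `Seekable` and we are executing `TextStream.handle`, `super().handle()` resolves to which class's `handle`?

LogStream

L[Seekable] = Seekable + merge(L[Stream], L[Readable], L[Buffered], [Stream Readable Buffered])
  take Stream:  [Stream Readable BinaryStream object] + [Readable BinaryStream object] + [Buffered TextStream LogStream Writable FileStream BinaryStream object] + [Stream Readable Buffered]
  take Readable:  [Readable BinaryStream object] + [Readable BinaryStream object] + [Buffered TextStream LogStream Writable FileStream BinaryStream object] + [Readable Buffered]
  take Buffered:  [BinaryStream object] + [BinaryStream object] + [Buffered TextStream LogStream Writable FileStream BinaryStream object] + [Buffered]
  take TextStream:  [BinaryStream object] + [BinaryStream object] + [TextStream LogStream Writable FileStream BinaryStream object]
  take LogStream:  [BinaryStream object] + [BinaryStream object] + [LogStream Writable FileStream BinaryStream object]
  take Writable:  [BinaryStream object] + [BinaryStream object] + [Writable FileStream BinaryStream object]
  take FileStream:  [BinaryStream object] + [BinaryStream object] + [FileStream BinaryStream object]
  take BinaryStream:  [BinaryStream object] + [BinaryStream object] + [BinaryStream object]
  take object:  [object] + [object] + [object]
MRO: Seekable Stream Readable Buffered TextStream LogStream Writable FileStream BinaryStream object
super() in TextStream.handle on a Seekable instance goes to the class after TextStream in Seekable's MRO: LogStream.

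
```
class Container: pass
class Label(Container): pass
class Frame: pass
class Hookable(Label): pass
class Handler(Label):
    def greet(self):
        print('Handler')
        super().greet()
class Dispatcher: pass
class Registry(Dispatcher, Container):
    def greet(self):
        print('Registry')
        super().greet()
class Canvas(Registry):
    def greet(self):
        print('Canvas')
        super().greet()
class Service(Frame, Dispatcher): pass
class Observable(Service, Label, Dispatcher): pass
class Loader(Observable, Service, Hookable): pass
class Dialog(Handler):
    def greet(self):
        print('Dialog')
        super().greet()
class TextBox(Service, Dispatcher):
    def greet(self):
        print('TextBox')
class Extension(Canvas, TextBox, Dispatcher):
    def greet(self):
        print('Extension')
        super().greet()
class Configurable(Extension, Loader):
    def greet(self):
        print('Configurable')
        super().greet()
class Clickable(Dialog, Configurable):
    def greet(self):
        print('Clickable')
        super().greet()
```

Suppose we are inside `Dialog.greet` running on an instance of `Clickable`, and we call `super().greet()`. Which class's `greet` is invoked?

Handler

L[Clickable] = Clickable + merge(L[Dialog], L[Configurable], [Dialog Configurable])
  take Dialog:  [Dialog Handler Label Container object] + [Configurable Extension Canvas Registry TextBox Loader Observable Service Frame Hookable Label Dispatcher Container object] + [Dialog Configurable]
  take Handler:  [Handler Label Container object] + [Configurable Extension Canvas Registry TextBox Loader Observable Service Frame Hookable Label Dispatcher Container object] + [Configurable]
  take Configurable:  [Label Container object] + [Configurable Extension Canvas Registry TextBox Loader Observable Service Frame Hookable Label Dispatcher Container object] + [Configurable]
  take Extension:  [Label Container object] + [Extension Canvas Registry TextBox Loader Observable Service Frame Hookable Label Dispatcher Container object]
  take Canvas:  [Label Container object] + [Canvas Registry TextBox Loader Observable Service Frame Hookable Label Dispatcher Container object]
  take Registry:  [Label Container object] + [Registry TextBox Loader Observable Service Frame Hookable Label Dispatcher Container object]
  take TextBox:  [Label Container object] + [TextBox Loader Observable Service Frame Hookable Label Dispatcher Container object]
  take Loader:  [Label Container object] + [Loader Observable Service Frame Hookable Label Dispatcher Container object]
  take Observable:  [Label Container object] + [Observable Service Frame Hookable Label Dispatcher Container object]
  take Service:  [Label Container object] + [Service Frame Hookable Label Dispatcher Container object]
  take Frame:  [Label Container object] + [Frame Hookable Label Dispatcher Container object]
  take Hookable:  [Label Container object] + [Hookable Label Dispatcher Container object]
  take Label:  [Label Container object] + [Label Dispatcher Container object]
  take Dispatcher:  [Container object] + [Dispatcher Container object]
  take Container:  [Container object] + [Container object]
  take object:  [object] + [object]
MRO: Clickable Dialog Handler Configurable Extension Canvas Registry TextBox Loader Observable Service Frame Hookable Label Dispatcher Container object
super() in Dialog.greet on a Clickable instance goes to the class after Dialog in Clickable's MRO: Handler.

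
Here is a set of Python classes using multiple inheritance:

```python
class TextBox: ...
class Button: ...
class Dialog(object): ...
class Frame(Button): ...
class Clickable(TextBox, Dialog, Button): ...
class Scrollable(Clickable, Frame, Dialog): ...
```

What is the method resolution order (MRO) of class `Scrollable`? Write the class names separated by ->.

L[Scrollable] = Scrollable + merge(L[Clickable], L[Frame], L[Dialog], [Clickable Frame Dialog])
  take Clickable:  [Clickable TextBox Dialog Button object] + [Frame Button object] + [Dialog object] + [Clickable Frame Dialog]
  take TextBox:  [TextBox Dialog Button object] + [Frame Button object] + [Dialog object] + [Frame Dialog]
  take Frame:  [Dialog Button object] + [Frame Button object] + [Dialog object] + [Frame Dialog]
  take Dialog:  [Dialog Button object] + [Button object] + [Dialog object] + [Dialog]
  take Button:  [Button object] + [Button object] + [object]
  take object:  [object] + [object] + [object]

Scrollable -> Clickable -> TextBox -> Frame -> Dialog -> Button -> object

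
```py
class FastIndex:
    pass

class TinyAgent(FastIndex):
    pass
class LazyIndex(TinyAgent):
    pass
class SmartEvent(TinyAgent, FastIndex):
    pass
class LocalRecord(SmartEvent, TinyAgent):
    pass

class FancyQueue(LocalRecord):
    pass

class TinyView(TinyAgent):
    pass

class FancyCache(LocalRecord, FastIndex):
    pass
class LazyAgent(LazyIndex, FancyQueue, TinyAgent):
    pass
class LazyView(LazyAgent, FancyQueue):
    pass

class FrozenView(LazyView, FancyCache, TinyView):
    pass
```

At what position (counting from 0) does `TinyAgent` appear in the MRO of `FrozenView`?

L[FrozenView] = FrozenView + merge(L[LazyView], L[FancyCache], L[TinyView], [LazyView FancyCache TinyView])
  take LazyView:  [LazyView LazyAgent LazyIndex FancyQueue LocalRecord SmartEvent TinyAgent FastIndex object] + [FancyCache LocalRecord SmartEvent TinyAgent FastIndex object] + [TinyView TinyAgent FastIndex object] + [LazyView FancyCache TinyView]
  take LazyAgent:  [LazyAgent LazyIndex FancyQueue LocalRecord SmartEvent TinyAgent FastIndex object] + [FancyCache LocalRecord SmartEvent TinyAgent FastIndex object] + [TinyView TinyAgent FastIndex object] + [FancyCache TinyView]
  take LazyIndex:  [LazyIndex FancyQueue LocalRecord SmartEvent TinyAgent FastIndex object] + [FancyCache LocalRecord SmartEvent TinyAgent FastIndex object] + [TinyView TinyAgent FastIndex object] + [FancyCache TinyView]
  take FancyQueue:  [FancyQueue LocalRecord SmartEvent TinyAgent FastIndex object] + [FancyCache LocalRecord SmartEvent TinyAgent FastIndex object] + [TinyView TinyAgent FastIndex object] + [FancyCache TinyView]
  take FancyCache:  [LocalRecord SmartEvent TinyAgent FastIndex object] + [FancyCache LocalRecord SmartEvent TinyAgent FastIndex object] + [TinyView TinyAgent FastIndex object] + [FancyCache TinyView]
  take LocalRecord:  [LocalRecord SmartEvent TinyAgent FastIndex object] + [LocalRecord SmartEvent TinyAgent FastIndex object] + [TinyView TinyAgent FastIndex object] + [TinyView]
  take SmartEvent:  [SmartEvent TinyAgent FastIndex object] + [SmartEvent TinyAgent FastIndex object] + [TinyView TinyAgent FastIndex object] + [TinyView]
  take TinyView:  [TinyAgent FastIndex object] + [TinyAgent FastIndex object] + [TinyView TinyAgent FastIndex object] + [TinyView]
  take TinyAgent:  [TinyAgent FastIndex object] + [TinyAgent FastIndex object] + [TinyAgent FastIndex object]
  take FastIndex:  [FastIndex object] + [FastIndex object] + [FastIndex object]
  take object:  [object] + [object] + [object]
MRO: FrozenView LazyView LazyAgent LazyIndex FancyQueue FancyCache LocalRecord SmartEvent TinyView TinyAgent FastIndex object
TinyAgent sits at index 9.

9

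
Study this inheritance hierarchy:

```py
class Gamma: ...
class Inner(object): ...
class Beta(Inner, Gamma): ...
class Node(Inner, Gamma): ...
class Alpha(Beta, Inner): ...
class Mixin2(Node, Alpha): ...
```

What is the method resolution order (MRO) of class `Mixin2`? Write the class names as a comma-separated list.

Mixin2, Node, Alpha, Beta, Inner, Gamma, object

L[Mixin2] = Mixin2 + merge(L[Node], L[Alpha], [Node Alpha])
  take Node:  [Node Inner Gamma object] + [Alpha Beta Inner Gamma object] + [Node Alpha]
  take Alpha:  [Inner Gamma object] + [Alpha Beta Inner Gamma object] + [Alpha]
  take Beta:  [Inner Gamma object] + [Beta Inner Gamma object]
  take Inner:  [Inner Gamma object] + [Inner Gamma object]
  take Gamma:  [Gamma object] + [Gamma object]
  take object:  [object] + [object]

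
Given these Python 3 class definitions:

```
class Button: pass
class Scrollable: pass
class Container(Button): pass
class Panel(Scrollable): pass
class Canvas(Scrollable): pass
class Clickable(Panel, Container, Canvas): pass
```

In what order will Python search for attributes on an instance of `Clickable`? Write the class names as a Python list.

L[Clickable] = Clickable + merge(L[Panel], L[Container], L[Canvas], [Panel Container Canvas])
  take Panel:  [Panel Scrollable object] + [Container Button object] + [Canvas Scrollable object] + [Panel Container Canvas]
  take Container:  [Scrollable object] + [Container Button object] + [Canvas Scrollable object] + [Container Canvas]
  take Button:  [Scrollable object] + [Button object] + [Canvas Scrollable object] + [Canvas]
  take Canvas:  [Scrollable object] + [object] + [Canvas Scrollable object] + [Canvas]
  take Scrollable:  [Scrollable object] + [object] + [Scrollable object]
  take object:  [object] + [object] + [object]

[Clickable, Panel, Container, Button, Canvas, Scrollable, object]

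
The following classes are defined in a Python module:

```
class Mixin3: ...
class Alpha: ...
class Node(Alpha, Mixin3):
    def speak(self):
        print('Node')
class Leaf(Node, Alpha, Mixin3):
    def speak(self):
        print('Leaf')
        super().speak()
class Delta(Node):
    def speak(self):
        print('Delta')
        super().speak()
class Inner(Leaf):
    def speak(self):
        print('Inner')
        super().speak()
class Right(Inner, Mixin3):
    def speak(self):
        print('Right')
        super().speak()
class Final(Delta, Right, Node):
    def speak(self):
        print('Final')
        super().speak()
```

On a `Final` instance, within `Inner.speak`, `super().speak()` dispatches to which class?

L[Final] = Final + merge(L[Delta], L[Right], L[Node], [Delta Right Node])
  take Delta:  [Delta Node Alpha Mixin3 object] + [Right Inner Leaf Node Alpha Mixin3 object] + [Node Alpha Mixin3 object] + [Delta Right Node]
  take Right:  [Node Alpha Mixin3 object] + [Right Inner Leaf Node Alpha Mixin3 object] + [Node Alpha Mixin3 object] + [Right Node]
  take Inner:  [Node Alpha Mixin3 object] + [Inner Leaf Node Alpha Mixin3 object] + [Node Alpha Mixin3 object] + [Node]
  take Leaf:  [Node Alpha Mixin3 object] + [Leaf Node Alpha Mixin3 object] + [Node Alpha Mixin3 object] + [Node]
  take Node:  [Node Alpha Mixin3 object] + [Node Alpha Mixin3 object] + [Node Alpha Mixin3 object] + [Node]
  take Alpha:  [Alpha Mixin3 object] + [Alpha Mixin3 object] + [Alpha Mixin3 object]
  take Mixin3:  [Mixin3 object] + [Mixin3 object] + [Mixin3 object]
  take object:  [object] + [object] + [object]
MRO: Final Delta Right Inner Leaf Node Alpha Mixin3 object
super() in Inner.speak on a Final instance goes to the class after Inner in Final's MRO: Leaf.

Leaf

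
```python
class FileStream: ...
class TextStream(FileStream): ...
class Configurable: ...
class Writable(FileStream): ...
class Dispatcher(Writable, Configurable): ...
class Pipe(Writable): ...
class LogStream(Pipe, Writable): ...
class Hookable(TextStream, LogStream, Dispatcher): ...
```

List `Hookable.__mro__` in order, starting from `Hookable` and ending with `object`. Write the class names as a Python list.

L[Hookable] = Hookable + merge(L[TextStream], L[LogStream], L[Dispatcher], [TextStream LogStream Dispatcher])
  take TextStream:  [TextStream FileStream object] + [LogStream Pipe Writable FileStream object] + [Dispatcher Writable FileStream Configurable object] + [TextStream LogStream Dispatcher]
  take LogStream:  [FileStream object] + [LogStream Pipe Writable FileStream object] + [Dispatcher Writable FileStream Configurable object] + [LogStream Dispatcher]
  take Pipe:  [FileStream object] + [Pipe Writable FileStream object] + [Dispatcher Writable FileStream Configurable object] + [Dispatcher]
  take Dispatcher:  [FileStream object] + [Writable FileStream object] + [Dispatcher Writable FileStream Configurable object] + [Dispatcher]
  take Writable:  [FileStream object] + [Writable FileStream object] + [Writable FileStream Configurable object]
  take FileStream:  [FileStream object] + [FileStream object] + [FileStream Configurable object]
  take Configurable:  [object] + [object] + [Configurable object]
  take object:  [object] + [object] + [object]

[Hookable, TextStream, LogStream, Pipe, Dispatcher, Writable, FileStream, Configurable, object]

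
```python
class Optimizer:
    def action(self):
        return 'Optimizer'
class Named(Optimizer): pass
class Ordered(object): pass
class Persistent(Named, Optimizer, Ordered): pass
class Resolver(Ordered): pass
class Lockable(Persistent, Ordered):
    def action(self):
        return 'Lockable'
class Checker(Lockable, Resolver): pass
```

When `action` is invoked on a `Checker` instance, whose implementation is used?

L[Checker] = Checker + merge(L[Lockable], L[Resolver], [Lockable Resolver])
  take Lockable:  [Lockable Persistent Named Optimizer Ordered object] + [Resolver Ordered object] + [Lockable Resolver]
  take Persistent:  [Persistent Named Optimizer Ordered object] + [Resolver Ordered object] + [Resolver]
  take Named:  [Named Optimizer Ordered object] + [Resolver Ordered object] + [Resolver]
  take Optimizer:  [Optimizer Ordered object] + [Resolver Ordered object] + [Resolver]
  take Resolver:  [Ordered object] + [Resolver Ordered object] + [Resolver]
  take Ordered:  [Ordered object] + [Ordered object]
  take object:  [object] + [object]
MRO: Checker Lockable Persistent Named Optimizer Resolver Ordered object
action is defined in: Lockable, Optimizer. First along the MRO is Lockable.

Lockable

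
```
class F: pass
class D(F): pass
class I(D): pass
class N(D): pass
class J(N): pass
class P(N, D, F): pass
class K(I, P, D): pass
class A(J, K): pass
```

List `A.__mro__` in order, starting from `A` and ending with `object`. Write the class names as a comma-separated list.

L[A] = A + merge(L[J], L[K], [J K])
  take J:  [J N D F object] + [K I P N D F object] + [J K]
  take K:  [N D F object] + [K I P N D F object] + [K]
  take I:  [N D F object] + [I P N D F object]
  take P:  [N D F object] + [P N D F object]
  take N:  [N D F object] + [N D F object]
  take D:  [D F object] + [D F object]
  take F:  [F object] + [F object]
  take object:  [object] + [object]

A, J, K, I, P, N, D, F, object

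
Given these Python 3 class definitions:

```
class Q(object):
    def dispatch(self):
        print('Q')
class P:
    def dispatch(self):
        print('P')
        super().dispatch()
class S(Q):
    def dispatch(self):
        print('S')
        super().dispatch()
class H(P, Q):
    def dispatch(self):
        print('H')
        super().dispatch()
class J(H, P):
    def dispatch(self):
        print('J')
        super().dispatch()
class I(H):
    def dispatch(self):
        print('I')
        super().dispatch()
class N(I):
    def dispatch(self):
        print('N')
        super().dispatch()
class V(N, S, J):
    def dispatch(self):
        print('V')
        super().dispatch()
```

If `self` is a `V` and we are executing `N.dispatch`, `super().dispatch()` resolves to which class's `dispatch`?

L[V] = V + merge(L[N], L[S], L[J], [N S J])
  take N:  [N I H P Q object] + [S Q object] + [J H P Q object] + [N S J]
  take I:  [I H P Q object] + [S Q object] + [J H P Q object] + [S J]
  take S:  [H P Q object] + [S Q object] + [J H P Q object] + [S J]
  take J:  [H P Q object] + [Q object] + [J H P Q object] + [J]
  take H:  [H P Q object] + [Q object] + [H P Q object]
  take P:  [P Q object] + [Q object] + [P Q object]
  take Q:  [Q object] + [Q object] + [Q object]
  take object:  [object] + [object] + [object]
MRO: V N I S J H P Q object
super() in N.dispatch on a V instance goes to the class after N in V's MRO: I.

I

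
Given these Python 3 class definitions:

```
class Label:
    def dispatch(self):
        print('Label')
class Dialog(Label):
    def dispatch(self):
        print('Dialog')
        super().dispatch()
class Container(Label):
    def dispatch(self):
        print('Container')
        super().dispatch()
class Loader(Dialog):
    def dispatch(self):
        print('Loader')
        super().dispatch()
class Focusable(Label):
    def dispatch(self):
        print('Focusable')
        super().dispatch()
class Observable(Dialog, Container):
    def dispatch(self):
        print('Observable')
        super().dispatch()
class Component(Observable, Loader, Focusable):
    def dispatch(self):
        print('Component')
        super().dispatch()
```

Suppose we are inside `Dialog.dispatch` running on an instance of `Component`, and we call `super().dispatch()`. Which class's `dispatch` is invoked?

Container

L[Component] = Component + merge(L[Observable], L[Loader], L[Focusable], [Observable Loader Focusable])
  take Observable:  [Observable Dialog Container Label object] + [Loader Dialog Label object] + [Focusable Label object] + [Observable Loader Focusable]
  take Loader:  [Dialog Container Label object] + [Loader Dialog Label object] + [Focusable Label object] + [Loader Focusable]
  take Dialog:  [Dialog Container Label object] + [Dialog Label object] + [Focusable Label object] + [Focusable]
  take Container:  [Container Label object] + [Label object] + [Focusable Label object] + [Focusable]
  take Focusable:  [Label object] + [Label object] + [Focusable Label object] + [Focusable]
  take Label:  [Label object] + [Label object] + [Label object]
  take object:  [object] + [object] + [object]
MRO: Component Observable Loader Dialog Container Focusable Label object
super() in Dialog.dispatch on a Component instance goes to the class after Dialog in Component's MRO: Container.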